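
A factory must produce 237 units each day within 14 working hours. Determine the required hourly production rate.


Formula: Production Rate = Daily Demand / Available Hours
Rate = 237 units/day / 14 hours/day
Rate = 16.9 units/hour

16.9 units/hour


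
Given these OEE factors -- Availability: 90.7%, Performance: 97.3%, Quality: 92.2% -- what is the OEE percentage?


Formula: OEE = Availability * Performance * Quality / 10000
A * P = 90.7% * 97.3% / 100 = 88.25%
OEE = 88.25% * 92.2% / 100 = 81.4%

81.4%


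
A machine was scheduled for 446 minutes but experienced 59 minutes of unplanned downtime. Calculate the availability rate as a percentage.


Formula: Availability = (Planned Time - Downtime) / Planned Time * 100
Uptime = 446 - 59 = 387 min
Availability = 387 / 446 * 100 = 86.8%

86.8%


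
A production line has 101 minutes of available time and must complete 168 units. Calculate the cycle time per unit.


Formula: CT = Available Time / Number of Units
CT = 101 min / 168 units
CT = 0.6 min/unit

0.6 min/unit


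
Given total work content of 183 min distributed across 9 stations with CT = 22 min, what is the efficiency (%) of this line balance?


Formula: Efficiency = Sum of Task Times / (N_stations * CT) * 100
Total station capacity = 9 stations * 22 min = 198 min
Efficiency = 183 / 198 * 100 = 92.4%

92.4%


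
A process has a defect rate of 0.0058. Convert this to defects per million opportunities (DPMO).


DPMO = defect_rate * 1000000 = 0.0058 * 1000000

5800


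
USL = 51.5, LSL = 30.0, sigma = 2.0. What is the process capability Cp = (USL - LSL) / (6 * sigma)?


Cp = (51.5 - 30.0) / (6 * 2.0)

1.79


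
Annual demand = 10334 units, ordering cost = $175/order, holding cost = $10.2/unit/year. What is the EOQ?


Formula: EOQ = sqrt(2 * D * S / H)
Numerator: 2 * 10334 * 175 = 3616900
2DS/H = 3616900 / 10.2 = 354598.0
EOQ = sqrt(354598.0) = 595.5 units

595.5 units


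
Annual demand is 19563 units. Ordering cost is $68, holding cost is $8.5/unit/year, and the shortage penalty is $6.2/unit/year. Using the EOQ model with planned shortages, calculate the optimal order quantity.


Formula: EOQ* = sqrt(2DS/H) * sqrt((H+P)/P)
Base EOQ = sqrt(2*19563*68/8.5) = 559.47 units
Correction = sqrt((8.5+6.2)/6.2) = 1.53979
EOQ* = 559.47 * 1.53979 = 861.5 units

861.5 units


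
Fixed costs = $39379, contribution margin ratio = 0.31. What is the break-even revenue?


Formula: BER = Fixed Costs / Contribution Margin Ratio
BER = $39379 / 0.31
BER = $127029.03 (to the nearest cent)

$127029.03


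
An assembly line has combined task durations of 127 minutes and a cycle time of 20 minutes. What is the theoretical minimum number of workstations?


Formula: N_min = ceil(Sum of Task Times / Cycle Time)
N_min = ceil(127 min / 20 min) = ceil(6.35)
N_min = 7 stations

7


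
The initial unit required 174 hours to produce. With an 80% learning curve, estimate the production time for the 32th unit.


Formula: T_n = T_1 * (learning_rate)^(log2(n)) where learning_rate = rate/100
Doublings = log2(32) = 5
T_n = 174 * 0.8^5
T_n = 174 * 0.3277 = 57.0 hours

57.0 hours


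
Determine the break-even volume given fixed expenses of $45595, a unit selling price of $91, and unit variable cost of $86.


Formula: BEQ = Fixed Costs / (Price - Variable Cost)
Contribution margin = $91 - $86 = $5/unit
BEQ = ceil($45595 / $5/unit) = ceil(9119.0) = 9119 units

9119 units


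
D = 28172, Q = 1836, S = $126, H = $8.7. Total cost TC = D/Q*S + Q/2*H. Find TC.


TC = 28172/1836 * 126 + 1836/2 * 8.7

$9919.97


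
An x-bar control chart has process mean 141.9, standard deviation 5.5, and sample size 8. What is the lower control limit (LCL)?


LCL = 141.9 - 3 * 5.5 / sqrt(8)

136.07


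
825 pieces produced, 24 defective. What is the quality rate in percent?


Formula: Quality Rate = Good Pieces / Total Pieces * 100
Good pieces = 825 - 24 = 801
QR = 801 / 825 * 100 = 97.1%

97.1%


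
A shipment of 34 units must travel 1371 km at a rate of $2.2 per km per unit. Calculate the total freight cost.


TC = dist * cost * units = 1371 * 2.2 * 34 = $102550.80

$102550.80


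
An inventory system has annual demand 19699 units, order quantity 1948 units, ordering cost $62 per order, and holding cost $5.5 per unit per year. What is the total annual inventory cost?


TC = 19699/1948 * 62 + 1948/2 * 5.5

$5983.97


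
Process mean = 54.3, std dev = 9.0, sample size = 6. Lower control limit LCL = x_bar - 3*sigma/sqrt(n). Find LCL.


LCL = 54.3 - 3 * 9.0 / sqrt(6)

43.28


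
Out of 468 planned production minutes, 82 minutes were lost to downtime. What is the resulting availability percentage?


Formula: Availability = (Planned Time - Downtime) / Planned Time * 100
Uptime = 468 - 82 = 386 min
Availability = 386 / 468 * 100 = 82.5%

82.5%


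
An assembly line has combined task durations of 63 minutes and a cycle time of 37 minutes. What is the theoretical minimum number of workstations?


Formula: N_min = ceil(Sum of Task Times / Cycle Time)
N_min = ceil(63 min / 37 min) = ceil(1.7027)
N_min = 2 stations

2


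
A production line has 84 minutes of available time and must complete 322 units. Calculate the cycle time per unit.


Formula: CT = Available Time / Number of Units
CT = 84 min / 322 units
CT = 0.26 min/unit

0.26 min/unit


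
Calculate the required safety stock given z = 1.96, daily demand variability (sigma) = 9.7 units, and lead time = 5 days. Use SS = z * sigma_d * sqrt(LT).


Formula: SS = z * sigma_d * sqrt(LT)
sqrt(LT) = sqrt(5) = 2.2361
SS = 1.96 * 9.7 * 2.2361
SS = 42.5 units

42.5 units


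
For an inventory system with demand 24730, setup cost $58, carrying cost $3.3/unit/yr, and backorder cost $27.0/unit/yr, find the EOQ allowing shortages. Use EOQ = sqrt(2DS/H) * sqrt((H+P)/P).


Formula: EOQ* = sqrt(2DS/H) * sqrt((H+P)/P)
Base EOQ = sqrt(2*24730*58/3.3) = 932.36 units
Correction = sqrt((3.3+27.0)/27.0) = 1.05935
EOQ* = 932.36 * 1.05935 = 987.7 units

987.7 units


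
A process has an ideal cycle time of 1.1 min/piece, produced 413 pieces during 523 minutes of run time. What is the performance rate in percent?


Formula: Performance = (Ideal CT * Total Count) / Run Time * 100
Ideal output time = 1.1 * 413 = 454.3 min
Performance = 454.3 / 523 * 100 = 86.9%

86.9%


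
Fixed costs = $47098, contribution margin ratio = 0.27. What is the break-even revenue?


Formula: BER = Fixed Costs / Contribution Margin Ratio
BER = $47098 / 0.27
BER = $174437.04 (to the nearest cent)

$174437.04


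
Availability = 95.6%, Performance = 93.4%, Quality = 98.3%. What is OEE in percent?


Formula: OEE = Availability * Performance * Quality / 10000
A * P = 95.6% * 93.4% / 100 = 89.29%
OEE = 89.29% * 98.3% / 100 = 87.8%

87.8%


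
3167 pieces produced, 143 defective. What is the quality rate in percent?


Formula: Quality Rate = Good Pieces / Total Pieces * 100
Good pieces = 3167 - 143 = 3024
QR = 3024 / 3167 * 100 = 95.5%

95.5%


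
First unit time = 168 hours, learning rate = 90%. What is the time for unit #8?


Formula: T_n = T_1 * (learning_rate)^(log2(n)) where learning_rate = rate/100
Doublings = log2(8) = 3
T_n = 168 * 0.9^3
T_n = 168 * 0.729 = 122.5 hours

122.5 hours


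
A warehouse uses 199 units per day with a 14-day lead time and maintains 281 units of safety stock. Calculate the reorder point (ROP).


Formula: ROP = (Daily Demand * Lead Time) + Safety Stock
Demand during lead time = 199 * 14 = 2786 units
ROP = 2786 + 281 = 3067 units

3067 units


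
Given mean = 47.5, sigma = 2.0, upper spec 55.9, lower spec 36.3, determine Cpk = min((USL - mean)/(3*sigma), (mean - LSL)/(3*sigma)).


Cpu = (55.9 - 47.5) / (3 * 2.0) = 1.4
Cpl = (47.5 - 36.3) / (3 * 2.0) = 1.87
Cpk = min(1.4, 1.87) = 1.4

1.4


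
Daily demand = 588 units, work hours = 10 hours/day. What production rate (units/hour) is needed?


Formula: Production Rate = Daily Demand / Available Hours
Rate = 588 units/day / 10 hours/day
Rate = 58.8 units/hour

58.8 units/hour


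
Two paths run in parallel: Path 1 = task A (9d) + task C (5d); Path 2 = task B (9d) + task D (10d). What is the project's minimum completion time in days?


Path 1 = 9 + 5 = 14 days
Path 2 = 9 + 10 = 19 days
Duration = max(14, 19) = 19 days

19 days


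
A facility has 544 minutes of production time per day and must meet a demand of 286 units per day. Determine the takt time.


Formula: Takt Time = Available Production Time / Customer Demand
Takt = 544 min/day / 286 units/day
Takt = 1.9 min/unit

1.9 min/unit


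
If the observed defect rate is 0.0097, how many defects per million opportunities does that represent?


DPMO = defect_rate * 1000000 = 0.0097 * 1000000

9700


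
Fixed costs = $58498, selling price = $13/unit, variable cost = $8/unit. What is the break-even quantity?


Formula: BEQ = Fixed Costs / (Price - Variable Cost)
Contribution margin = $13 - $8 = $5/unit
BEQ = ceil($58498 / $5/unit) = ceil(11699.6) = 11700 units

11700 units


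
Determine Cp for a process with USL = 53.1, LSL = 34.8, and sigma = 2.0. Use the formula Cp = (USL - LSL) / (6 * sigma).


Cp = (53.1 - 34.8) / (6 * 2.0)

1.53


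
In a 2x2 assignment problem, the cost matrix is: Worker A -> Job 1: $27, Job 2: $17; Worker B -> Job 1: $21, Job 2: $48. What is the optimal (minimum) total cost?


Option 1: A->1 + B->2 = $27 + $48 = $75
Option 2: A->2 + B->1 = $17 + $21 = $38
Min cost = min($75, $38) = $38

$38


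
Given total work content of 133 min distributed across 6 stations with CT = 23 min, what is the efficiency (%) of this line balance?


Formula: Efficiency = Sum of Task Times / (N_stations * CT) * 100
Total station capacity = 6 stations * 23 min = 138 min
Efficiency = 133 / 138 * 100 = 96.4%

96.4%


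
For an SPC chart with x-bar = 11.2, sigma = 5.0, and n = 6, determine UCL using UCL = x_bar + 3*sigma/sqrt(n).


UCL = 11.2 + 3 * 5.0 / sqrt(6)

17.32


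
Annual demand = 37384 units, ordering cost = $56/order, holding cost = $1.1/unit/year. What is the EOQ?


Formula: EOQ = sqrt(2 * D * S / H)
Numerator: 2 * 37384 * 56 = 4187008
2DS/H = 4187008 / 1.1 = 3806370.9
EOQ = sqrt(3806370.9) = 1951.0 units

1951.0 units


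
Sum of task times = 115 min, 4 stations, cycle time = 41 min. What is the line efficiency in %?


Formula: Efficiency = Sum of Task Times / (N_stations * CT) * 100
Total station capacity = 4 stations * 41 min = 164 min
Efficiency = 115 / 164 * 100 = 70.1%

70.1%


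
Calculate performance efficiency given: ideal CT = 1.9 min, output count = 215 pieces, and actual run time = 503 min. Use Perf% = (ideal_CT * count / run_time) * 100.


Formula: Performance = (Ideal CT * Total Count) / Run Time * 100
Ideal output time = 1.9 * 215 = 408.5 min
Performance = 408.5 / 503 * 100 = 81.2%

81.2%


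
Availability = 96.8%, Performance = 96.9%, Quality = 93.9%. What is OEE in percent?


Formula: OEE = Availability * Performance * Quality / 10000
A * P = 96.8% * 96.9% / 100 = 93.8%
OEE = 93.8% * 93.9% / 100 = 88.1%

88.1%


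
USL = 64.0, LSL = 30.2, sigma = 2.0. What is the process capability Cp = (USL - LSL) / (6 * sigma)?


Cp = (64.0 - 30.2) / (6 * 2.0)

2.82


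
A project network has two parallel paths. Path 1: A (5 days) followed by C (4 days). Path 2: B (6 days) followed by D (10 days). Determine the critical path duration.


Path 1 = 5 + 4 = 9 days
Path 2 = 6 + 10 = 16 days
Duration = max(9, 16) = 16 days

16 days


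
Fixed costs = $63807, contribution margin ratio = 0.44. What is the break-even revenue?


Formula: BER = Fixed Costs / Contribution Margin Ratio
BER = $63807 / 0.44
BER = $145015.91 (to the nearest cent)

$145015.91


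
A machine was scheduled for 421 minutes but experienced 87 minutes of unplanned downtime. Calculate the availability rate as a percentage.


Formula: Availability = (Planned Time - Downtime) / Planned Time * 100
Uptime = 421 - 87 = 334 min
Availability = 334 / 421 * 100 = 79.3%

79.3%


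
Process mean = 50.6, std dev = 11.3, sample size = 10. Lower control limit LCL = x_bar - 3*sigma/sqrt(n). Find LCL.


LCL = 50.6 - 3 * 11.3 / sqrt(10)

39.88


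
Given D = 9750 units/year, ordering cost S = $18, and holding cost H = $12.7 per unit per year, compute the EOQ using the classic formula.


Formula: EOQ = sqrt(2 * D * S / H)
Numerator: 2 * 9750 * 18 = 351000
2DS/H = 351000 / 12.7 = 27637.8
EOQ = sqrt(27637.8) = 166.2 units

166.2 units


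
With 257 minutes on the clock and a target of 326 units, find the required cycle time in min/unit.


Formula: CT = Available Time / Number of Units
CT = 257 min / 326 units
CT = 0.79 min/unit

0.79 min/unit


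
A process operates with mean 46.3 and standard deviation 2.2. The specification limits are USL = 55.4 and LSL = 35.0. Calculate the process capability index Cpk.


Cpu = (55.4 - 46.3) / (3 * 2.2) = 1.38
Cpl = (46.3 - 35.0) / (3 * 2.2) = 1.71
Cpk = min(1.38, 1.71) = 1.38

1.38


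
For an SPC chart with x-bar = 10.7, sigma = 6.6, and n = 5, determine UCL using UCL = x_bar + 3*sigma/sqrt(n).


UCL = 10.7 + 3 * 6.6 / sqrt(5)

19.55


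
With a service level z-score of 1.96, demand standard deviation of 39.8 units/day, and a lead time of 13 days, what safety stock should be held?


Formula: SS = z * sigma_d * sqrt(LT)
sqrt(LT) = sqrt(13) = 3.6056
SS = 1.96 * 39.8 * 3.6056
SS = 281.3 units

281.3 units


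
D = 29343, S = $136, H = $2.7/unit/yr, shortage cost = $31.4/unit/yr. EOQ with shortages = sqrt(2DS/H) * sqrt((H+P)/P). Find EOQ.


Formula: EOQ* = sqrt(2DS/H) * sqrt((H+P)/P)
Base EOQ = sqrt(2*29343*136/2.7) = 1719.31 units
Correction = sqrt((2.7+31.4)/31.4) = 1.04211
EOQ* = 1719.31 * 1.04211 = 1791.7 units

1791.7 units


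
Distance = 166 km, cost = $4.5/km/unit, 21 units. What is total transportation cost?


TC = dist * cost * units = 166 * 4.5 * 21 = $15687.00

$15687.00


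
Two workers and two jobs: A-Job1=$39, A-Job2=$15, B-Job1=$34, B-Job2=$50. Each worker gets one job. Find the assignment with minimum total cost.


Option 1: A->1 + B->2 = $39 + $50 = $89
Option 2: A->2 + B->1 = $15 + $34 = $49
Min cost = min($89, $49) = $49

$49


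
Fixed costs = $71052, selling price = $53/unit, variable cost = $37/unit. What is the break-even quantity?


Formula: BEQ = Fixed Costs / (Price - Variable Cost)
Contribution margin = $53 - $37 = $16/unit
BEQ = ceil($71052 / $16/unit) = ceil(4440.75) = 4441 units

4441 units


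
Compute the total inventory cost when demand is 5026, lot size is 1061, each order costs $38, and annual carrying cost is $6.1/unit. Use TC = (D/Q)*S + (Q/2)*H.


TC = 5026/1061 * 38 + 1061/2 * 6.1

$3416.06


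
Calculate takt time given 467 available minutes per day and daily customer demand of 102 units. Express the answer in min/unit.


Formula: Takt Time = Available Production Time / Customer Demand
Takt = 467 min/day / 102 units/day
Takt = 4.58 min/unit

4.58 min/unit


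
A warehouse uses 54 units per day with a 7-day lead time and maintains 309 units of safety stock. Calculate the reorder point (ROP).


Formula: ROP = (Daily Demand * Lead Time) + Safety Stock
Demand during lead time = 54 * 7 = 378 units
ROP = 378 + 309 = 687 units

687 units


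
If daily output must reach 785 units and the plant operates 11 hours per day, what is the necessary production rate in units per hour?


Formula: Production Rate = Daily Demand / Available Hours
Rate = 785 units/day / 11 hours/day
Rate = 71.4 units/hour

71.4 units/hour


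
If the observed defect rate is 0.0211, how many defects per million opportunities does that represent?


DPMO = defect_rate * 1000000 = 0.0211 * 1000000

21100


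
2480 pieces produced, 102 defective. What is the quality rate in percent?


Formula: Quality Rate = Good Pieces / Total Pieces * 100
Good pieces = 2480 - 102 = 2378
QR = 2378 / 2480 * 100 = 95.9%

95.9%


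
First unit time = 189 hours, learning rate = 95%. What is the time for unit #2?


Formula: T_n = T_1 * (learning_rate)^(log2(n)) where learning_rate = rate/100
Doublings = log2(2) = 1
T_n = 189 * 0.95^1
T_n = 189 * 0.95 = 179.6 hours

179.6 hours


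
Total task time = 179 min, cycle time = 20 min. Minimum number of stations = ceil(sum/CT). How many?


Formula: N_min = ceil(Sum of Task Times / Cycle Time)
N_min = ceil(179 min / 20 min) = ceil(8.95)
N_min = 9 stations

9


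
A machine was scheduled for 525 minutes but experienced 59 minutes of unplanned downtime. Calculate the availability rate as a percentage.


Formula: Availability = (Planned Time - Downtime) / Planned Time * 100
Uptime = 525 - 59 = 466 min
Availability = 466 / 525 * 100 = 88.8%

88.8%


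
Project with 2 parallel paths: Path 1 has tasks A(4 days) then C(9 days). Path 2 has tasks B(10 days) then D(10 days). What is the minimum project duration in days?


Path 1 = 4 + 9 = 13 days
Path 2 = 10 + 10 = 20 days
Duration = max(13, 20) = 20 days

20 days


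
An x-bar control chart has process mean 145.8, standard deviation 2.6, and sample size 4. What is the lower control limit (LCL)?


LCL = 145.8 - 3 * 2.6 / sqrt(4)

141.9


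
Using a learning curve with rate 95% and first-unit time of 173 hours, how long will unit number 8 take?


Formula: T_n = T_1 * (learning_rate)^(log2(n)) where learning_rate = rate/100
Doublings = log2(8) = 3
T_n = 173 * 0.95^3
T_n = 173 * 0.8574 = 148.3 hours

148.3 hours


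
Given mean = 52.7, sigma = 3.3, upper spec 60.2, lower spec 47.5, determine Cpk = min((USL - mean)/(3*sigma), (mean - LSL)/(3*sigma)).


Cpu = (60.2 - 52.7) / (3 * 3.3) = 0.76
Cpl = (52.7 - 47.5) / (3 * 3.3) = 0.53
Cpk = min(0.76, 0.53) = 0.53

0.53


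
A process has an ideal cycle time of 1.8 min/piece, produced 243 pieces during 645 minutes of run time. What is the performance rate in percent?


Formula: Performance = (Ideal CT * Total Count) / Run Time * 100
Ideal output time = 1.8 * 243 = 437.4 min
Performance = 437.4 / 645 * 100 = 67.8%

67.8%


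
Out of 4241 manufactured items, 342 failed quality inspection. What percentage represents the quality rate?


Formula: Quality Rate = Good Pieces / Total Pieces * 100
Good pieces = 4241 - 342 = 3899
QR = 3899 / 4241 * 100 = 91.9%

91.9%


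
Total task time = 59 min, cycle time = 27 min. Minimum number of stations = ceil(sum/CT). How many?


Formula: N_min = ceil(Sum of Task Times / Cycle Time)
N_min = ceil(59 min / 27 min) = ceil(2.1852)
N_min = 3 stations

3


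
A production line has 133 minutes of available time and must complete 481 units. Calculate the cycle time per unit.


Formula: CT = Available Time / Number of Units
CT = 133 min / 481 units
CT = 0.28 min/unit

0.28 min/unit


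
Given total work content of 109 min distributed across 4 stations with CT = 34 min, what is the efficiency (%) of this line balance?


Formula: Efficiency = Sum of Task Times / (N_stations * CT) * 100
Total station capacity = 4 stations * 34 min = 136 min
Efficiency = 109 / 136 * 100 = 80.1%

80.1%


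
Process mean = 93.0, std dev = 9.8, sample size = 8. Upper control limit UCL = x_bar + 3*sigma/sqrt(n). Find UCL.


UCL = 93.0 + 3 * 9.8 / sqrt(8)

103.39


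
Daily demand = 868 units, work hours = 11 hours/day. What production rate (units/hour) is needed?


Formula: Production Rate = Daily Demand / Available Hours
Rate = 868 units/day / 11 hours/day
Rate = 78.9 units/hour

78.9 units/hour


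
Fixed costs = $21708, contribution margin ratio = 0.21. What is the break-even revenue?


Formula: BER = Fixed Costs / Contribution Margin Ratio
BER = $21708 / 0.21
BER = $103371.43 (to the nearest cent)

$103371.43


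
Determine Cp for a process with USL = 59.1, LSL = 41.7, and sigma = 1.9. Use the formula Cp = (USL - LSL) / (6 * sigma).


Cp = (59.1 - 41.7) / (6 * 1.9)

1.53


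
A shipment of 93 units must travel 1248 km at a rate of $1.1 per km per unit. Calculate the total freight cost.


TC = dist * cost * units = 1248 * 1.1 * 93 = $127670.40

$127670.40


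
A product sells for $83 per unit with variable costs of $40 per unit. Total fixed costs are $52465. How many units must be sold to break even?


Formula: BEQ = Fixed Costs / (Price - Variable Cost)
Contribution margin = $83 - $40 = $43/unit
BEQ = ceil($52465 / $43/unit) = ceil(1220.12) = 1221 units

1221 units


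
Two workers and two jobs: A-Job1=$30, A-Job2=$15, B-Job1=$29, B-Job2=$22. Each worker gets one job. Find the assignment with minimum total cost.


Option 1: A->1 + B->2 = $30 + $22 = $52
Option 2: A->2 + B->1 = $15 + $29 = $44
Min cost = min($52, $44) = $44

$44


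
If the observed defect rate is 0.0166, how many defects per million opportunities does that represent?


DPMO = defect_rate * 1000000 = 0.0166 * 1000000

16600


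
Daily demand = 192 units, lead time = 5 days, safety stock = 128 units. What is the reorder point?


Formula: ROP = (Daily Demand * Lead Time) + Safety Stock
Demand during lead time = 192 * 5 = 960 units
ROP = 960 + 128 = 1088 units

1088 units


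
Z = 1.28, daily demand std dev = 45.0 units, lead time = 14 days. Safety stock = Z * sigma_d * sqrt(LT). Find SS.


Formula: SS = z * sigma_d * sqrt(LT)
sqrt(LT) = sqrt(14) = 3.7417
SS = 1.28 * 45.0 * 3.7417
SS = 215.5 units

215.5 units


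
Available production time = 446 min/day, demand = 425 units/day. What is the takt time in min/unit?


Formula: Takt Time = Available Production Time / Customer Demand
Takt = 446 min/day / 425 units/day
Takt = 1.05 min/unit

1.05 min/unit


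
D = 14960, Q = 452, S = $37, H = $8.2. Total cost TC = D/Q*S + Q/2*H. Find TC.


TC = 14960/452 * 37 + 452/2 * 8.2

$3077.80


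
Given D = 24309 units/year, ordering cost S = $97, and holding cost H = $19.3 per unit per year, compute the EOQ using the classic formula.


Formula: EOQ = sqrt(2 * D * S / H)
Numerator: 2 * 24309 * 97 = 4715946
2DS/H = 4715946 / 19.3 = 244349.5
EOQ = sqrt(244349.5) = 494.3 units

494.3 units


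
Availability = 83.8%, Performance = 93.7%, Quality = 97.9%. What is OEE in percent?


Formula: OEE = Availability * Performance * Quality / 10000
A * P = 83.8% * 93.7% / 100 = 78.52%
OEE = 78.52% * 97.9% / 100 = 76.9%

76.9%


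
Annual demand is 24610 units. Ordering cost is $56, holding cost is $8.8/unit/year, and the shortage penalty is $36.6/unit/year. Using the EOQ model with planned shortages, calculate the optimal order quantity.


Formula: EOQ* = sqrt(2DS/H) * sqrt((H+P)/P)
Base EOQ = sqrt(2*24610*56/8.8) = 559.66 units
Correction = sqrt((8.8+36.6)/36.6) = 1.11375
EOQ* = 559.66 * 1.11375 = 623.3 units

623.3 units


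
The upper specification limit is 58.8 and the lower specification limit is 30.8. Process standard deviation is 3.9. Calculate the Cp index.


Cp = (58.8 - 30.8) / (6 * 3.9)

1.2


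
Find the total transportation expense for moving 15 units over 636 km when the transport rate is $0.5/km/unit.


TC = dist * cost * units = 636 * 0.5 * 15 = $4770.00

$4770.00


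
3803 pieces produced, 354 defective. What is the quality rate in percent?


Formula: Quality Rate = Good Pieces / Total Pieces * 100
Good pieces = 3803 - 354 = 3449
QR = 3449 / 3803 * 100 = 90.7%

90.7%


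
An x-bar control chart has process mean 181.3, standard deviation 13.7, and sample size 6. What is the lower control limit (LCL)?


LCL = 181.3 - 3 * 13.7 / sqrt(6)

164.52


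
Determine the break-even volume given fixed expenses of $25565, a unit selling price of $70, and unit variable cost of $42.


Formula: BEQ = Fixed Costs / (Price - Variable Cost)
Contribution margin = $70 - $42 = $28/unit
BEQ = ceil($25565 / $28/unit) = ceil(913.04) = 914 units

914 units


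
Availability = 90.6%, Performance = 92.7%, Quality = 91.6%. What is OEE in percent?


Formula: OEE = Availability * Performance * Quality / 10000
A * P = 90.6% * 92.7% / 100 = 83.99%
OEE = 83.99% * 91.6% / 100 = 76.9%

76.9%


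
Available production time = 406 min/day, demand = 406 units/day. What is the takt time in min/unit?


Formula: Takt Time = Available Production Time / Customer Demand
Takt = 406 min/day / 406 units/day
Takt = 1.0 min/unit

1.0 min/unit


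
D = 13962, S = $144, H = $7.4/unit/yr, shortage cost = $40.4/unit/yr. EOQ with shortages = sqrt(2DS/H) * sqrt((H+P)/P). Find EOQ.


Formula: EOQ* = sqrt(2DS/H) * sqrt((H+P)/P)
Base EOQ = sqrt(2*13962*144/7.4) = 737.15 units
Correction = sqrt((7.4+40.4)/40.4) = 1.08774
EOQ* = 737.15 * 1.08774 = 801.8 units

801.8 units


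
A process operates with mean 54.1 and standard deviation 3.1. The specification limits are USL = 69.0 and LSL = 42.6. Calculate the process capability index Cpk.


Cpu = (69.0 - 54.1) / (3 * 3.1) = 1.6
Cpl = (54.1 - 42.6) / (3 * 3.1) = 1.24
Cpk = min(1.6, 1.24) = 1.24

1.24


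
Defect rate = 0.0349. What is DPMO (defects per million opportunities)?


DPMO = defect_rate * 1000000 = 0.0349 * 1000000

34900


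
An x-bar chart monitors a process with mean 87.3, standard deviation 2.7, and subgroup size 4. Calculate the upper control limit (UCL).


UCL = 87.3 + 3 * 2.7 / sqrt(4)

91.35


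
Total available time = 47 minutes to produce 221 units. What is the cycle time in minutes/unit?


Formula: CT = Available Time / Number of Units
CT = 47 min / 221 units
CT = 0.21 min/unit

0.21 min/unit


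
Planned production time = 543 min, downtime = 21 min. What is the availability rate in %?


Formula: Availability = (Planned Time - Downtime) / Planned Time * 100
Uptime = 543 - 21 = 522 min
Availability = 522 / 543 * 100 = 96.1%

96.1%


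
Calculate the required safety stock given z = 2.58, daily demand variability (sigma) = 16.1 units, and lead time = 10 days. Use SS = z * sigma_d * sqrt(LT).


Formula: SS = z * sigma_d * sqrt(LT)
sqrt(LT) = sqrt(10) = 3.1623
SS = 2.58 * 16.1 * 3.1623
SS = 131.4 units

131.4 units


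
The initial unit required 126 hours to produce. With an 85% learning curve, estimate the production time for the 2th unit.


Formula: T_n = T_1 * (learning_rate)^(log2(n)) where learning_rate = rate/100
Doublings = log2(2) = 1
T_n = 126 * 0.85^1
T_n = 126 * 0.85 = 107.1 hours

107.1 hours


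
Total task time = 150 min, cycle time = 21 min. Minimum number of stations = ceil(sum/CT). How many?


Formula: N_min = ceil(Sum of Task Times / Cycle Time)
N_min = ceil(150 min / 21 min) = ceil(7.1429)
N_min = 8 stations

8


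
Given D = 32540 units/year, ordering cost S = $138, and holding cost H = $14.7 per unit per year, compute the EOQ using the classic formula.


Formula: EOQ = sqrt(2 * D * S / H)
Numerator: 2 * 32540 * 138 = 8981040
2DS/H = 8981040 / 14.7 = 610955.1
EOQ = sqrt(610955.1) = 781.6 units

781.6 units


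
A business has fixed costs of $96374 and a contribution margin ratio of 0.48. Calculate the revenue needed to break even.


Formula: BER = Fixed Costs / Contribution Margin Ratio
BER = $96374 / 0.48
BER = $200779.17 (to the nearest cent)

$200779.17


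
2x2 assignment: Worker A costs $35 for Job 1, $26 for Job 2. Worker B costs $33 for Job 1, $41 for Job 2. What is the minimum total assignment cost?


Option 1: A->1 + B->2 = $35 + $41 = $76
Option 2: A->2 + B->1 = $26 + $33 = $59
Min cost = min($76, $59) = $59

$59


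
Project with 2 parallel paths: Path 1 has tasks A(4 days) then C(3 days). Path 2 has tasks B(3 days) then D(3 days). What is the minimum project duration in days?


Path 1 = 4 + 3 = 7 days
Path 2 = 3 + 3 = 6 days
Duration = max(7, 6) = 7 days

7 days


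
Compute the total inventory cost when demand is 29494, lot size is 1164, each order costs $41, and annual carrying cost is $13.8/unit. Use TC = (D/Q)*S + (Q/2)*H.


TC = 29494/1164 * 41 + 1164/2 * 13.8

$9070.48


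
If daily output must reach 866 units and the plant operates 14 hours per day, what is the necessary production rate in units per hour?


Formula: Production Rate = Daily Demand / Available Hours
Rate = 866 units/day / 14 hours/day
Rate = 61.9 units/hour

61.9 units/hour


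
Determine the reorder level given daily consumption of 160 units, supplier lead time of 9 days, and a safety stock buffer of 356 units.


Formula: ROP = (Daily Demand * Lead Time) + Safety Stock
Demand during lead time = 160 * 9 = 1440 units
ROP = 1440 + 356 = 1796 units

1796 units


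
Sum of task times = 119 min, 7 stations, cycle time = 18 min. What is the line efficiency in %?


Formula: Efficiency = Sum of Task Times / (N_stations * CT) * 100
Total station capacity = 7 stations * 18 min = 126 min
Efficiency = 119 / 126 * 100 = 94.4%

94.4%


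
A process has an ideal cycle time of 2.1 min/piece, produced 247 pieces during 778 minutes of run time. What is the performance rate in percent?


Formula: Performance = (Ideal CT * Total Count) / Run Time * 100
Ideal output time = 2.1 * 247 = 518.7 min
Performance = 518.7 / 778 * 100 = 66.7%

66.7%


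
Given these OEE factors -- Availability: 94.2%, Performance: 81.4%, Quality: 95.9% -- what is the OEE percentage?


Formula: OEE = Availability * Performance * Quality / 10000
A * P = 94.2% * 81.4% / 100 = 76.68%
OEE = 76.68% * 95.9% / 100 = 73.5%

73.5%


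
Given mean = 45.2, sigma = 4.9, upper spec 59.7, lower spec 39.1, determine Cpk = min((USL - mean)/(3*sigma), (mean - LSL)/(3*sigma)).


Cpu = (59.7 - 45.2) / (3 * 4.9) = 0.99
Cpl = (45.2 - 39.1) / (3 * 4.9) = 0.41
Cpk = min(0.99, 0.41) = 0.41

0.41


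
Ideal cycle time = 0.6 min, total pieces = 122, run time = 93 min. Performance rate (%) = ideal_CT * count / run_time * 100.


Formula: Performance = (Ideal CT * Total Count) / Run Time * 100
Ideal output time = 0.6 * 122 = 73.2 min
Performance = 73.2 / 93 * 100 = 78.7%

78.7%


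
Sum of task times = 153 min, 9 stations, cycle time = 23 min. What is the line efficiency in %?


Formula: Efficiency = Sum of Task Times / (N_stations * CT) * 100
Total station capacity = 9 stations * 23 min = 207 min
Efficiency = 153 / 207 * 100 = 73.9%

73.9%


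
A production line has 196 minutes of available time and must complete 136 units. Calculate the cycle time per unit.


Formula: CT = Available Time / Number of Units
CT = 196 min / 136 units
CT = 1.44 min/unit

1.44 min/unit


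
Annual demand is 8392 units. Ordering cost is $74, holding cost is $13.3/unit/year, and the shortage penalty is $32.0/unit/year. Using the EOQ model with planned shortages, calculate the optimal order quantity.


Formula: EOQ* = sqrt(2DS/H) * sqrt((H+P)/P)
Base EOQ = sqrt(2*8392*74/13.3) = 305.59 units
Correction = sqrt((13.3+32.0)/32.0) = 1.1898
EOQ* = 305.59 * 1.1898 = 363.6 units

363.6 units


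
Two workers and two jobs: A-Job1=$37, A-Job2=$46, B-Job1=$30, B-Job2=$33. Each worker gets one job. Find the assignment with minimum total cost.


Option 1: A->1 + B->2 = $37 + $33 = $70
Option 2: A->2 + B->1 = $46 + $30 = $76
Min cost = min($70, $76) = $70

$70


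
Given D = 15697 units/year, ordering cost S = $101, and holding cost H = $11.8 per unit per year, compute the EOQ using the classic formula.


Formula: EOQ = sqrt(2 * D * S / H)
Numerator: 2 * 15697 * 101 = 3170794
2DS/H = 3170794 / 11.8 = 268711.4
EOQ = sqrt(268711.4) = 518.4 units

518.4 units


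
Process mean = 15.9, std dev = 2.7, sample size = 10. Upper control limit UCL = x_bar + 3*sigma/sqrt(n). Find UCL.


UCL = 15.9 + 3 * 2.7 / sqrt(10)

18.46


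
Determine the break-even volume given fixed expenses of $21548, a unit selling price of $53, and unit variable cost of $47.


Formula: BEQ = Fixed Costs / (Price - Variable Cost)
Contribution margin = $53 - $47 = $6/unit
BEQ = ceil($21548 / $6/unit) = ceil(3591.33) = 3592 units

3592 units


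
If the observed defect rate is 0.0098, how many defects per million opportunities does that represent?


DPMO = defect_rate * 1000000 = 0.0098 * 1000000

9800


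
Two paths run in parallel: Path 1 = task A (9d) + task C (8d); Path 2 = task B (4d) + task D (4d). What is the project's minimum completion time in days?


Path 1 = 9 + 8 = 17 days
Path 2 = 4 + 4 = 8 days
Duration = max(17, 8) = 17 days

17 days


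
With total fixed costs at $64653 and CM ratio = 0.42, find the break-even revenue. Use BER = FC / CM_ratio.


Formula: BER = Fixed Costs / Contribution Margin Ratio
BER = $64653 / 0.42
BER = $153935.71 (to the nearest cent)

$153935.71


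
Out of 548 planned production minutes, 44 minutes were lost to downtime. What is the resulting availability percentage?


Formula: Availability = (Planned Time - Downtime) / Planned Time * 100
Uptime = 548 - 44 = 504 min
Availability = 504 / 548 * 100 = 92.0%

92.0%


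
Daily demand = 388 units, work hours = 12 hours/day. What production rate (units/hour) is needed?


Formula: Production Rate = Daily Demand / Available Hours
Rate = 388 units/day / 12 hours/day
Rate = 32.3 units/hour

32.3 units/hour


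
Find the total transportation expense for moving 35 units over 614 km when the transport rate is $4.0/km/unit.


TC = dist * cost * units = 614 * 4.0 * 35 = $85960.00

$85960.00


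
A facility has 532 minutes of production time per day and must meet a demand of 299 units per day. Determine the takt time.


Formula: Takt Time = Available Production Time / Customer Demand
Takt = 532 min/day / 299 units/day
Takt = 1.78 min/unit

1.78 min/unit


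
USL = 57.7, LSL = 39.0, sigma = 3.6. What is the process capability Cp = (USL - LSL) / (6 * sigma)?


Cp = (57.7 - 39.0) / (6 * 3.6)

0.87


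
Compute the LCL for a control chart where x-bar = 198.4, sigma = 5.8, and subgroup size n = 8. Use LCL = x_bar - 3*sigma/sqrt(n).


LCL = 198.4 - 3 * 5.8 / sqrt(8)

192.25


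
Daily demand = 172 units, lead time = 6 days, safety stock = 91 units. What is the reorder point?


Formula: ROP = (Daily Demand * Lead Time) + Safety Stock
Demand during lead time = 172 * 6 = 1032 units
ROP = 1032 + 91 = 1123 units

1123 units


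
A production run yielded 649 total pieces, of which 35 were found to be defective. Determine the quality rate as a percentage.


Formula: Quality Rate = Good Pieces / Total Pieces * 100
Good pieces = 649 - 35 = 614
QR = 614 / 649 * 100 = 94.6%

94.6%


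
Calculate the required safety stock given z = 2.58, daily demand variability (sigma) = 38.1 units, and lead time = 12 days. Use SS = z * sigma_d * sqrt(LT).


Formula: SS = z * sigma_d * sqrt(LT)
sqrt(LT) = sqrt(12) = 3.4641
SS = 2.58 * 38.1 * 3.4641
SS = 340.5 units

340.5 units


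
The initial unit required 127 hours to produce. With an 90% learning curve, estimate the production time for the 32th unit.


Formula: T_n = T_1 * (learning_rate)^(log2(n)) where learning_rate = rate/100
Doublings = log2(32) = 5
T_n = 127 * 0.9^5
T_n = 127 * 0.5905 = 75.0 hours

75.0 hours


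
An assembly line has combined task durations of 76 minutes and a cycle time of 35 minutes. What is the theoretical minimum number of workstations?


Formula: N_min = ceil(Sum of Task Times / Cycle Time)
N_min = ceil(76 min / 35 min) = ceil(2.1714)
N_min = 3 stations

3


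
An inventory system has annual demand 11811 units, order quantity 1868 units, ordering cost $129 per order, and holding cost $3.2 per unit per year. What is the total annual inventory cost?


TC = 11811/1868 * 129 + 1868/2 * 3.2

$3804.44


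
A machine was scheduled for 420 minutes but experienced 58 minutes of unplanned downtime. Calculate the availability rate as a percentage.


Formula: Availability = (Planned Time - Downtime) / Planned Time * 100
Uptime = 420 - 58 = 362 min
Availability = 362 / 420 * 100 = 86.2%

86.2%


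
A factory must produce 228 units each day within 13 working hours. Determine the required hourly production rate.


Formula: Production Rate = Daily Demand / Available Hours
Rate = 228 units/day / 13 hours/day
Rate = 17.5 units/hour

17.5 units/hour


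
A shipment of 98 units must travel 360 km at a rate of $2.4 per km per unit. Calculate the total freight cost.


TC = dist * cost * units = 360 * 2.4 * 98 = $84672.00

$84672.00


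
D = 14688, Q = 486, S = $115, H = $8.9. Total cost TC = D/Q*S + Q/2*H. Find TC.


TC = 14688/486 * 115 + 486/2 * 8.9

$5638.26


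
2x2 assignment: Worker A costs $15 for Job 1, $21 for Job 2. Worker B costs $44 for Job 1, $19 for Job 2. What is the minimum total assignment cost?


Option 1: A->1 + B->2 = $15 + $19 = $34
Option 2: A->2 + B->1 = $21 + $44 = $65
Min cost = min($34, $65) = $34

$34


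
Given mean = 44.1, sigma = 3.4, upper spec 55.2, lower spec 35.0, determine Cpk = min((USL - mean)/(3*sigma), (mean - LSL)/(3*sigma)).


Cpu = (55.2 - 44.1) / (3 * 3.4) = 1.09
Cpl = (44.1 - 35.0) / (3 * 3.4) = 0.89
Cpk = min(1.09, 0.89) = 0.89

0.89


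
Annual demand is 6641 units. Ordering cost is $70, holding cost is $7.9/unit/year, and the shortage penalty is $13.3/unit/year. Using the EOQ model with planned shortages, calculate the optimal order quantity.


Formula: EOQ* = sqrt(2DS/H) * sqrt((H+P)/P)
Base EOQ = sqrt(2*6641*70/7.9) = 343.06 units
Correction = sqrt((7.9+13.3)/13.3) = 1.26253
EOQ* = 343.06 * 1.26253 = 433.1 units

433.1 units


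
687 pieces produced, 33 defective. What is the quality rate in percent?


Formula: Quality Rate = Good Pieces / Total Pieces * 100
Good pieces = 687 - 33 = 654
QR = 654 / 687 * 100 = 95.2%

95.2%


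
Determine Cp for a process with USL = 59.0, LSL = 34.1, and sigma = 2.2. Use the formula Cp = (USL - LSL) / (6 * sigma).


Cp = (59.0 - 34.1) / (6 * 2.2)

1.89


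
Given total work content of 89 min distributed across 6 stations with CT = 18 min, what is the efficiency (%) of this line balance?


Formula: Efficiency = Sum of Task Times / (N_stations * CT) * 100
Total station capacity = 6 stations * 18 min = 108 min
Efficiency = 89 / 108 * 100 = 82.4%

82.4%


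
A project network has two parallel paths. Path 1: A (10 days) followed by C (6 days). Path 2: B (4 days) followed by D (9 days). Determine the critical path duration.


Path 1 = 10 + 6 = 16 days
Path 2 = 4 + 9 = 13 days
Duration = max(16, 13) = 16 days

16 days


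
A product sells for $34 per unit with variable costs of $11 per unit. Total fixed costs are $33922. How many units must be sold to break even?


Formula: BEQ = Fixed Costs / (Price - Variable Cost)
Contribution margin = $34 - $11 = $23/unit
BEQ = ceil($33922 / $23/unit) = ceil(1474.87) = 1475 units

1475 units


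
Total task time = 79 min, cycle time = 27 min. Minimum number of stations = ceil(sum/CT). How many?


Formula: N_min = ceil(Sum of Task Times / Cycle Time)
N_min = ceil(79 min / 27 min) = ceil(2.9259)
N_min = 3 stations

3


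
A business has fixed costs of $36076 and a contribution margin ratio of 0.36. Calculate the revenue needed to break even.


Formula: BER = Fixed Costs / Contribution Margin Ratio
BER = $36076 / 0.36
BER = $100211.11 (to the nearest cent)

$100211.11


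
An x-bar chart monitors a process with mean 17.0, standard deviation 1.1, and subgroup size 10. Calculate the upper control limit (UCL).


UCL = 17.0 + 3 * 1.1 / sqrt(10)

18.04


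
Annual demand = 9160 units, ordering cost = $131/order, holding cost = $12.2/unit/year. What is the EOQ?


Formula: EOQ = sqrt(2 * D * S / H)
Numerator: 2 * 9160 * 131 = 2399920
2DS/H = 2399920 / 12.2 = 196714.8
EOQ = sqrt(196714.8) = 443.5 units

443.5 units


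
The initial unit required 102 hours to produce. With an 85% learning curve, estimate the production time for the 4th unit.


Formula: T_n = T_1 * (learning_rate)^(log2(n)) where learning_rate = rate/100
Doublings = log2(4) = 2
T_n = 102 * 0.85^2
T_n = 102 * 0.7225 = 73.7 hours

73.7 hours
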